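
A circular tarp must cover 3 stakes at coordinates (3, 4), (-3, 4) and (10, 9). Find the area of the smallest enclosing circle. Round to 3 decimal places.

152.367

Call the three points A, B, C in the order given.
Side lengths²: AB² = 36, AC² = 74, BC² = 194.
Since BC² = 194 ≥ 74 + 36 = 110, the angle opposite BC is not acute, so the smallest enclosing circle has BC as diameter.
Centre = midpoint of BC = (3.5, 6.5), r² = 194/4 = 48.5.
Area = π·r² = π·48.5 ≈ 152.367.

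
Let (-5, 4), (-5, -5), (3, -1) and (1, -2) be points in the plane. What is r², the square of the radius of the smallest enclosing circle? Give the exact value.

The minimum enclosing circle is determined by three boundary points: (-5, 4), (-5, -5), (3, -1).
Their circumcentre is (-2.25, -0.5) with r² = 27.8125.
The farthest remaining point (1, -2) is at distance² 12.8125 ≤ 27.8125.

27.8125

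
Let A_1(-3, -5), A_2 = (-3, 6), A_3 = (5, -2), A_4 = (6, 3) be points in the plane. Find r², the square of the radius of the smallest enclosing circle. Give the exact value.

725/18

The minimum enclosing circle of a finite set is fixed by two of the points (as a diameter) or three (as a circumcircle).
The minimum enclosing circle is determined by three boundary points: A_1, A_2, A_4.
Their circumcentre is (1/6, 0.5) with r² = 725/18.
The farthest remaining point A_3 is at distance² 533/18 ≤ 725/18.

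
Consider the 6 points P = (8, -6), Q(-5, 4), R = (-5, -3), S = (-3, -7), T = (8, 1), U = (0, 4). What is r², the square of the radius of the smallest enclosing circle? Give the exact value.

A smallest enclosing disk is always determined by at most three of the input points on its boundary.
The farthest pair is P–Q with squared distance 269. The circle on this segment as diameter has centre (1.5, -1) and r² = 269/4 = 67.25.
Check R: distance² to centre = 46.25 ≤ 67.25, so it lies inside.
All remaining points lie in this disk, and no smaller disk contains both endpoints, so this is the minimum enclosing circle.

67.25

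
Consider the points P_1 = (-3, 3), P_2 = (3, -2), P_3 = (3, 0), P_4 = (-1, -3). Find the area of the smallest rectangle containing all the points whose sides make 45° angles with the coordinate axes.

In coordinates u = x + y, v = x − y the rectangle is axis-aligned; the map (x,y)→(u,v) scales areas by 2.
u-values: 0, 1, 3, -4; range = 3 − (-4) = 7.
v-values: -6, 5, 3, 2; range = 5 − (-6) = 11.
Area = (7 × 11) / 2 = 38.5.

38.5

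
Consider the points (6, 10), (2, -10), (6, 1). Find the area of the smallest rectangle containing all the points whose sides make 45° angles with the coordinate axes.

192

In coordinates u = x + y, v = x − y the rectangle is axis-aligned; the map (x,y)→(u,v) scales areas by 2.
u-values: 16, -8, 7; range = 16 − (-8) = 24.
v-values: -4, 12, 5; range = 12 − (-4) = 16.
Area = (24 × 16) / 2 = 192.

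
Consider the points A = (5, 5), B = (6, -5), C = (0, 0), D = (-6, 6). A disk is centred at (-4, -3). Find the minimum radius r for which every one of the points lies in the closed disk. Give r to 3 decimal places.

The required radius is the distance from (-4, -3) to the farthest point.
Squared distances: 145, 104, 25, 85.
Maximum is 145, attained at A.
r = √145 ≈ 12.042.

12.042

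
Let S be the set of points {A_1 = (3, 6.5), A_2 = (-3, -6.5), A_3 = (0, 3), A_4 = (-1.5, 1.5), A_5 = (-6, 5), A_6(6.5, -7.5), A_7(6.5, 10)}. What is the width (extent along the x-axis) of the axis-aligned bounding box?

max x = 6.5, min x = -6, so width = 12.5.

12.5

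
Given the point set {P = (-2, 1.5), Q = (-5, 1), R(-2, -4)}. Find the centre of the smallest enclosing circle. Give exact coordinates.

Side lengths²: PQ² = 9.25, PR² = 30.25, QR² = 34.
Since QR² = 34 < 30.25 + 9.25 = 39.5, the triangle is acute, so the smallest enclosing circle is the circumcircle.
Circumcentre = (-37/12, -1.25), r² = 629/72.
Centre = (-37/12, -1.25).

(-37/12, -1.25)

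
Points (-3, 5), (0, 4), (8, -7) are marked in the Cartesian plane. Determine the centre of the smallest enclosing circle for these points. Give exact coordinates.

Call the three points A, B, C in the order given.
Side lengths²: AB² = 10, AC² = 265, BC² = 185.
Since AC² = 265 ≥ 185 + 10 = 195, the angle opposite AC is not acute, so the smallest enclosing circle has AC as diameter.
Centre = midpoint of AC = (2.5, -1), r² = 265/4 = 66.25.
Centre = (2.5, -1).

(2.5, -1)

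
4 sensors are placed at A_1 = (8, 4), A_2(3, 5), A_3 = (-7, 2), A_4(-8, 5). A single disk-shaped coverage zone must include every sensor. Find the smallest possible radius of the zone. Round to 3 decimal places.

The farthest pair is A_1–A_4 with squared distance 257. The circle on this segment as diameter has centre (0, 4.5) and r² = 257/4 = 64.25.
Check A_2: distance² to centre = 9.25 ≤ 64.25, so it lies inside.
All remaining points lie in this disk, and no smaller disk contains both endpoints, so this is the minimum enclosing circle.
r = √(64.25) ≈ 8.016.

8.016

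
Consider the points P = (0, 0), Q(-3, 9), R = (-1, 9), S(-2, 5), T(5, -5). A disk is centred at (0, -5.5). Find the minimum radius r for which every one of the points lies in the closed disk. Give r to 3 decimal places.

The required radius is the distance from (0, -5.5) to the farthest point.
Squared distances: 30.25, 219.25, 211.25, 114.25, 25.25.
Maximum is 219.25, attained at Q.
r = √(219.25) ≈ 14.807.

14.807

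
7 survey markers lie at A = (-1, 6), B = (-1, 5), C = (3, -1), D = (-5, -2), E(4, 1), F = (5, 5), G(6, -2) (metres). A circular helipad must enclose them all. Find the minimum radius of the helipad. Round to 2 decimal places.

6.17

A smallest enclosing disk is always determined by at most three of the input points on its boundary.
The minimum enclosing circle is determined by three boundary points: D, F, G.
Their circumcentre is (0.5, 11/14) with r² = 3725/98.
The farthest remaining point A is at distance² 2885/98 ≤ 3725/98.
r = √(3725/98) ≈ 6.17.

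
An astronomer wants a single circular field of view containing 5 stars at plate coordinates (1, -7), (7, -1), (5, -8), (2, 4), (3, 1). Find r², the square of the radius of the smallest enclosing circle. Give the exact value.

The minimum enclosing circle of a finite set is fixed by two of the points (as a diameter) or three (as a circumcircle).
The farthest pair is (5, -8)–(2, 4) with squared distance 153. The circle on this segment as diameter has centre (3.5, -2) and r² = 153/4 = 38.25.
Check (1, -7): distance² to centre = 31.25 ≤ 38.25, so it lies inside.
All remaining points lie in this disk, and no smaller disk contains both endpoints, so this is the minimum enclosing circle.

38.25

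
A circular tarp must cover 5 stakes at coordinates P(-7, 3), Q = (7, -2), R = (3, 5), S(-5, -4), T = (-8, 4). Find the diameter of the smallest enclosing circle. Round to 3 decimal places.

A smallest enclosing disk is always determined by at most three of the input points on its boundary.
The farthest pair is Q–T with squared distance 261. The circle on this segment as diameter has centre (-0.5, 1) and r² = 261/4 = 65.25.
Check P: distance² to centre = 46.25 ≤ 65.25, so it lies inside.
All remaining points lie in this disk, and no smaller disk contains both endpoints, so this is the minimum enclosing circle.
Diameter = 2r = 2√(65.25) ≈ 16.155.

16.155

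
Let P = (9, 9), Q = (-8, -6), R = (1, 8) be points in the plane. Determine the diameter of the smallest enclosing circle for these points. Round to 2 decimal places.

Side lengths²: PQ² = 514, PR² = 65, QR² = 277.
Since PQ² = 514 ≥ 277 + 65 = 342, the angle opposite PQ is not acute, so the smallest enclosing circle has PQ as diameter.
Centre = midpoint of PQ = (0.5, 1.5), r² = 514/4 = 128.5.
Diameter = 2r = 2√(128.5) ≈ 22.67.

22.67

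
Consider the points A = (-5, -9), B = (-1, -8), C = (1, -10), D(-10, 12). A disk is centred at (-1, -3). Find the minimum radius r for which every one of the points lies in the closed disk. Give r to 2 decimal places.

The required radius is the distance from (-1, -3) to the farthest point.
Squared distances: 52, 25, 53, 306.
Maximum is 306, attained at D.
r = √306 ≈ 17.49.

17.49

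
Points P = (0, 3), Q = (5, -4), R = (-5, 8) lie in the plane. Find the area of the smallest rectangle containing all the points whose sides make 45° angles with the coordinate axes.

22

In coordinates u = x + y, v = x − y the rectangle is axis-aligned; the map (x,y)→(u,v) scales areas by 2.
u-values: 3, 1, 3; range = 3 − 1 = 2.
v-values: -3, 9, -13; range = 9 − (-13) = 22.
Area = (2 × 22) / 2 = 22.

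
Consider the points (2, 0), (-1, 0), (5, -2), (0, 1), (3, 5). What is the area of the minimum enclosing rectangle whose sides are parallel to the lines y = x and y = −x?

In coordinates u = x + y, v = x − y the rectangle is axis-aligned; the map (x,y)→(u,v) scales areas by 2.
u-values: 2, -1, 3, 1, 8; range = 8 − (-1) = 9.
v-values: 2, -1, 7, -1, -2; range = 7 − (-2) = 9.
Area = (9 × 9) / 2 = 40.5.

40.5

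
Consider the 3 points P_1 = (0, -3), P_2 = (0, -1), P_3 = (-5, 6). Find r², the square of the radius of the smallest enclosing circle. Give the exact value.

26.5

Side lengths²: P_1P_2² = 4, P_1P_3² = 106, P_2P_3² = 74.
Since P_1P_3² = 106 ≥ 74 + 4 = 78, the angle opposite P_1P_3 is not acute, so the smallest enclosing circle has P_1P_3 as diameter.
Centre = midpoint of P_1P_3 = (-2.5, 1.5), r² = 106/4 = 26.5.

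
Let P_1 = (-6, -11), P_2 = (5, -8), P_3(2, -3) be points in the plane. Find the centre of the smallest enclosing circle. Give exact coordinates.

Side lengths²: P_1P_2² = 130, P_1P_3² = 128, P_2P_3² = 34.
Since P_1P_2² = 130 < 128 + 34 = 162, the triangle is acute, so the smallest enclosing circle is the circumcircle.
Circumcentre = (-0.875, -8.125), r² = 34.53125.
Centre = (-0.875, -8.125).

(-0.875, -8.125)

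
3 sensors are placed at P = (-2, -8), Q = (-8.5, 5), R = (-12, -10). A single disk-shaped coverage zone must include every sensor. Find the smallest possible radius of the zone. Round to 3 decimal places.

Side lengths²: PQ² = 211.25, PR² = 104, QR² = 237.25.
Since QR² = 237.25 < 211.25 + 104 = 315.25, the triangle is acute, so the smallest enclosing circle is the circumcircle.
Circumcentre = (-361/44, -131/44), r² = 61685/968.
r = √(61685/968) ≈ 7.983.

7.983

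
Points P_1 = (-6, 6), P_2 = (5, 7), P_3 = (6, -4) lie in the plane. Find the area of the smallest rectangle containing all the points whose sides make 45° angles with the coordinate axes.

132

In coordinates u = x + y, v = x − y the rectangle is axis-aligned; the map (x,y)→(u,v) scales areas by 2.
u-values: 0, 12, 2; range = 12 − 0 = 12.
v-values: -12, -2, 10; range = 10 − (-12) = 22.
Area = (12 × 22) / 2 = 132.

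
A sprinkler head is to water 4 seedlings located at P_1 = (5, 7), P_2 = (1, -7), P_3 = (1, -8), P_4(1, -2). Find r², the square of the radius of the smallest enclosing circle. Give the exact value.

60.25

The farthest pair is P_1–P_3 with squared distance 241. The circle on this segment as diameter has centre (3, -0.5) and r² = 241/4 = 60.25.
Check P_2: distance² to centre = 46.25 ≤ 60.25, so it lies inside.
All remaining points lie in this disk, and no smaller disk contains both endpoints, so this is the minimum enclosing circle.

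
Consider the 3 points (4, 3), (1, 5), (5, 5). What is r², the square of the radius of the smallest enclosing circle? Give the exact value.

Call the three points A, B, C in the order given.
Side lengths²: AB² = 13, AC² = 5, BC² = 16.
Since BC² = 16 < 13 + 5 = 18, the triangle is acute, so the smallest enclosing circle is the circumcircle.
Circumcentre = (3, 4.75), r² = 4.0625.

4.0625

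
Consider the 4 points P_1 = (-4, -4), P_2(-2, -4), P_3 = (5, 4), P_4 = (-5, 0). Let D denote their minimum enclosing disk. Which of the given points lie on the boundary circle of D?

P_1, P_3

The minimum enclosing circle of a finite set is fixed by two of the points (as a diameter) or three (as a circumcircle).
The farthest pair is P_1–P_3 with squared distance 145. The circle on this segment as diameter has centre (0.5, 0) and r² = 145/4 = 36.25.
Check P_2: distance² to centre = 22.25 ≤ 36.25, so it lies inside.
All remaining points lie in this disk, and no smaller disk contains both endpoints, so this is the minimum enclosing circle.
The points at distance exactly r from the centre are P_1, P_3 — 2 points.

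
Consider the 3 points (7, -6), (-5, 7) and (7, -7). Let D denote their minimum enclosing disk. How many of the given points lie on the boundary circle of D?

Call the three points A, B, C in the order given.
Side lengths²: AB² = 313, AC² = 1, BC² = 340.
Since BC² = 340 ≥ 313 + 1 = 314, the angle opposite BC is not acute, so the smallest enclosing circle has BC as diameter.
Centre = midpoint of BC = (1, 0), r² = 340/4 = 85.
The points at distance exactly r from the centre are (-5, 7), (7, -7) — 2 points.

2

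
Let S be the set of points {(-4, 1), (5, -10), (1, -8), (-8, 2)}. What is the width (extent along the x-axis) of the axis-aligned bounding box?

13

max x = 5, min x = -8, so width = 13.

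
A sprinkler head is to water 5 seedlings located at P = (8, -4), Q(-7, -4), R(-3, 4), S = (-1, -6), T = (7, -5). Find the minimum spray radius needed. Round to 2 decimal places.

By Welzl's lemma the MEC is supported by two points (diametrically opposite) or three points (on a circumcircle).
The minimum enclosing circle is determined by three boundary points: P, Q, R.
Their circumcentre is (0.5, -2.75) with r² = 57.8125.
The farthest remaining point T is at distance² 47.3125 ≤ 57.8125.
r = √(57.8125) ≈ 7.60.

7.60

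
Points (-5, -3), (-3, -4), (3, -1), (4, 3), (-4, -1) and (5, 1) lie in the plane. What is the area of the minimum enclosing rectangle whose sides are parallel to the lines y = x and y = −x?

52.5

In coordinates u = x + y, v = x − y the rectangle is axis-aligned; the map (x,y)→(u,v) scales areas by 2.
u-values: -8, -7, 2, 7, -5, 6; range = 7 − (-8) = 15.
v-values: -2, 1, 4, 1, -3, 4; range = 4 − (-3) = 7.
Area = (15 × 7) / 2 = 52.5.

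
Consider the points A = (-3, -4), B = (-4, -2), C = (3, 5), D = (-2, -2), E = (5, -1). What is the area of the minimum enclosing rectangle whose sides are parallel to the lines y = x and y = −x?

In coordinates u = x + y, v = x − y the rectangle is axis-aligned; the map (x,y)→(u,v) scales areas by 2.
u-values: -7, -6, 8, -4, 4; range = 8 − (-7) = 15.
v-values: 1, -2, -2, 0, 6; range = 6 − (-2) = 8.
Area = (15 × 8) / 2 = 60.

60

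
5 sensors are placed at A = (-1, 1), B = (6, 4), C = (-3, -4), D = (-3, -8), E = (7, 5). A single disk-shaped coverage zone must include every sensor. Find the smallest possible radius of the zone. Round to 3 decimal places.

By Welzl's lemma the MEC is supported by two points (diametrically opposite) or three points (on a circumcircle).
The farthest pair is D–E with squared distance 269. The circle on this segment as diameter has centre (2, -1.5) and r² = 269/4 = 67.25.
Check A: distance² to centre = 15.25 ≤ 67.25, so it lies inside.
All remaining points lie in this disk, and no smaller disk contains both endpoints, so this is the minimum enclosing circle.
r = √(67.25) ≈ 8.201.

8.201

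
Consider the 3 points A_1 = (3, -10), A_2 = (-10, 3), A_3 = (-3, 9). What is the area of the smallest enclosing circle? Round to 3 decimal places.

313.648

Side lengths²: A_1A_2² = 338, A_1A_3² = 397, A_2A_3² = 85.
Since A_1A_3² = 397 < 338 + 85 = 423, the triangle is acute, so the smallest enclosing circle is the circumcircle.
Circumcentre = (-19/26, -19/26), r² = 33745/338.
Area = π·r² = π·33745/338 ≈ 313.648.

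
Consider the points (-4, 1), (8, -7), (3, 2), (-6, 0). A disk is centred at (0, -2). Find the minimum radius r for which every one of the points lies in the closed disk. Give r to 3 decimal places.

9.434

The required radius is the distance from (0, -2) to the farthest point.
Squared distances: 25, 89, 25, 40.
Maximum is 89, attained at (8, -7).
r = √89 ≈ 9.434.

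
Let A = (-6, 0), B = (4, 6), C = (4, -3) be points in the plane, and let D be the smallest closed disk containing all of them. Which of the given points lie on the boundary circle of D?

A, B, C

Side lengths²: AB² = 136, AC² = 109, BC² = 81.
Since AB² = 136 < 109 + 81 = 190, the triangle is acute, so the smallest enclosing circle is the circumcircle.
Circumcentre = (-0.1, 1.5), r² = 37.06.
The points at distance exactly r from the centre are A, B, C — 3 points.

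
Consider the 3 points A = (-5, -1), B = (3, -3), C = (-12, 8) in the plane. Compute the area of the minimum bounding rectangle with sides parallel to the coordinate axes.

x ranges over [-12, 3], width 15.
y ranges over [-3, 8], height 11.
Area = 15 × 11 = 165.

165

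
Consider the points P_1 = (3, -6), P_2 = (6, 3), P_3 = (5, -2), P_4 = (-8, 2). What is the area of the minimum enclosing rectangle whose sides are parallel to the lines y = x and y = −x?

142.5

In coordinates u = x + y, v = x − y the rectangle is axis-aligned; the map (x,y)→(u,v) scales areas by 2.
u-values: -3, 9, 3, -6; range = 9 − (-6) = 15.
v-values: 9, 3, 7, -10; range = 9 − (-10) = 19.
Area = (15 × 19) / 2 = 142.5.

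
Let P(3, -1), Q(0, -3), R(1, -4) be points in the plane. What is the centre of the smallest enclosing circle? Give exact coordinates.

(1.7, -2.3)

Side lengths²: PQ² = 13, PR² = 13, QR² = 2.
Since PR² = 13 < 13 + 2 = 15, the triangle is acute, so the smallest enclosing circle is the circumcircle.
Circumcentre = (1.7, -2.3), r² = 3.38.
Centre = (1.7, -2.3).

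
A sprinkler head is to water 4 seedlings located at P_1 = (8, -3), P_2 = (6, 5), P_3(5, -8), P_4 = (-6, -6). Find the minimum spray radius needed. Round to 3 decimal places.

The minimum enclosing circle of a finite set is fixed by two of the points (as a diameter) or three (as a circumcircle).
The minimum enclosing circle is determined by three boundary points: P_2, P_3, P_4.
Their circumcentre is (33/58, -65/58) with r² = 112625/1682.
The farthest remaining point P_1 is at distance² 98821/1682 ≤ 112625/1682.
r = √(112625/1682) ≈ 8.183.

8.183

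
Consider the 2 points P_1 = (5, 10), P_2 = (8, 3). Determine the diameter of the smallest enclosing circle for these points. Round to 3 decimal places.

7.616

The smallest circle enclosing two points has them as diameter endpoints.
Centre = midpoint = (6.5, 6.5); r² = |P_1P_2|²/4 = 58/4 = 14.5.
Diameter = 2r = 2√(14.5) ≈ 7.616.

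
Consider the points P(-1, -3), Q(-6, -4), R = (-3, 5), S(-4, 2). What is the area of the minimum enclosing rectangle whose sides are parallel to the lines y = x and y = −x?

60

In coordinates u = x + y, v = x − y the rectangle is axis-aligned; the map (x,y)→(u,v) scales areas by 2.
u-values: -4, -10, 2, -2; range = 2 − (-10) = 12.
v-values: 2, -2, -8, -6; range = 2 − (-8) = 10.
Area = (12 × 10) / 2 = 60.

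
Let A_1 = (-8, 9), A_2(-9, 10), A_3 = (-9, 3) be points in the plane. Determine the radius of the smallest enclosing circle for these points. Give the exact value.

Side lengths²: A_1A_2² = 2, A_1A_3² = 37, A_2A_3² = 49.
Since A_2A_3² = 49 ≥ 37 + 2 = 39, the angle opposite A_2A_3 is not acute, so the smallest enclosing circle has A_2A_3 as diameter.
Centre = midpoint of A_2A_3 = (-9, 6.5), r² = 49/4 = 12.25.
r = √(12.25) = 3.5.

3.5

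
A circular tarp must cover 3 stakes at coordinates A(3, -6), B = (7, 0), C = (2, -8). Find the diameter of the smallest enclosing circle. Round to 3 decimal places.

Side lengths²: AB² = 52, AC² = 5, BC² = 89.
Since BC² = 89 ≥ 52 + 5 = 57, the angle opposite BC is not acute, so the smallest enclosing circle has BC as diameter.
Centre = midpoint of BC = (4.5, -4), r² = 89/4 = 22.25.
Diameter = 2r = 2√(22.25) ≈ 9.434.

9.434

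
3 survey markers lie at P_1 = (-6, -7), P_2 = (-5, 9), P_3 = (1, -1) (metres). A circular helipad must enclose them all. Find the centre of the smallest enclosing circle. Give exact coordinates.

Side lengths²: P_1P_2² = 257, P_1P_3² = 85, P_2P_3² = 136.
Since P_1P_2² = 257 ≥ 136 + 85 = 221, the angle opposite P_1P_2 is not acute, so the smallest enclosing circle has P_1P_2 as diameter.
Centre = midpoint of P_1P_2 = (-5.5, 1), r² = 257/4 = 64.25.
Centre = (-5.5, 1).

(-5.5, 1)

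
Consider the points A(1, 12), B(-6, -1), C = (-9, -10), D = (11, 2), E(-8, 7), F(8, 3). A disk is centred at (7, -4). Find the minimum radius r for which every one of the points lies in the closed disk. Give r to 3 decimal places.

18.601

The required radius is the distance from (7, -4) to the farthest point.
Squared distances: 292, 178, 292, 52, 346, 50.
Maximum is 346, attained at E.
r = √346 ≈ 18.601.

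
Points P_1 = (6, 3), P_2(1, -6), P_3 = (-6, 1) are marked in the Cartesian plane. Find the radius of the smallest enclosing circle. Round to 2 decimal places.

6.33

Side lengths²: P_1P_2² = 106, P_1P_3² = 148, P_2P_3² = 98.
Since P_1P_3² = 148 < 106 + 98 = 204, the triangle is acute, so the smallest enclosing circle is the circumcircle.
Circumcentre = (2/7, 2/7), r² = 1961/49.
r = √(1961/49) ≈ 6.33.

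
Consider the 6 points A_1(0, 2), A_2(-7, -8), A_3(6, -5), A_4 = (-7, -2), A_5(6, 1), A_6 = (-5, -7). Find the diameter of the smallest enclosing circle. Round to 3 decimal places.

A smallest enclosing disk is always determined by at most three of the input points on its boundary.
The farthest pair is A_2–A_5 with squared distance 250. The circle on this segment as diameter has centre (-0.5, -3.5) and r² = 250/4 = 62.5.
Check A_1: distance² to centre = 30.5 ≤ 62.5, so it lies inside.
All remaining points lie in this disk, and no smaller disk contains both endpoints, so this is the minimum enclosing circle.
Diameter = 2r = 2√(62.5) ≈ 15.811.

15.811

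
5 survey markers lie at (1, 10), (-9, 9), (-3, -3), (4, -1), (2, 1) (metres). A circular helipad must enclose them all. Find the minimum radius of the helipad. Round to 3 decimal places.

8.201

By Welzl's lemma the MEC is supported by two points (diametrically opposite) or three points (on a circumcircle).
The farthest pair is (-9, 9)–(4, -1) with squared distance 269. The circle on this segment as diameter has centre (-2.5, 4) and r² = 269/4 = 67.25.
Check (1, 10): distance² to centre = 48.25 ≤ 67.25, so it lies inside.
All remaining points lie in this disk, and no smaller disk contains both endpoints, so this is the minimum enclosing circle.
r = √(67.25) ≈ 8.201.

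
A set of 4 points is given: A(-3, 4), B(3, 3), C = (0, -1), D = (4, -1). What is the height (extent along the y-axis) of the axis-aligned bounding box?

max y = 4, min y = -1, so height = 5.

5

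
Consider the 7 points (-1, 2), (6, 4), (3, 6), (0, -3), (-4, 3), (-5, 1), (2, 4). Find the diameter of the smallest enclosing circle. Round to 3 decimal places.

11.402

The minimum enclosing circle of a finite set is fixed by two of the points (as a diameter) or three (as a circumcircle).
The farthest pair is (6, 4)–(-5, 1) with squared distance 130. The circle on this segment as diameter has centre (0.5, 2.5) and r² = 130/4 = 32.5.
Check (-1, 2): distance² to centre = 2.5 ≤ 32.5, so it lies inside.
All remaining points lie in this disk, and no smaller disk contains both endpoints, so this is the minimum enclosing circle.
Diameter = 2r = 2√(32.5) ≈ 11.402.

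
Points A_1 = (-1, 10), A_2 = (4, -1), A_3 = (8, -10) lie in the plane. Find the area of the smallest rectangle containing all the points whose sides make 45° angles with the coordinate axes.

159.5

In coordinates u = x + y, v = x − y the rectangle is axis-aligned; the map (x,y)→(u,v) scales areas by 2.
u-values: 9, 3, -2; range = 9 − (-2) = 11.
v-values: -11, 5, 18; range = 18 − (-11) = 29.
Area = (11 × 29) / 2 = 159.5.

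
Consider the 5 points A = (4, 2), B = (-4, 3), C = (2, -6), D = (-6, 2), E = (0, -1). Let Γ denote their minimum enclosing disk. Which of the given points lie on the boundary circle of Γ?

The minimum enclosing circle of a finite set is fixed by two of the points (as a diameter) or three (as a circumcircle).
The minimum enclosing circle is determined by three boundary points: A, C, D.
Their circumcentre is (-1, -1) with r² = 34.
The farthest remaining point B is at distance² 25 ≤ 34.
The points at distance exactly r from the centre are A, C, D — 3 points.

A, C, D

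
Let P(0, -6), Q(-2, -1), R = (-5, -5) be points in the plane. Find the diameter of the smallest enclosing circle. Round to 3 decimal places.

5.969

Side lengths²: PQ² = 29, PR² = 26, QR² = 25.
Since PQ² = 29 < 26 + 25 = 51, the triangle is acute, so the smallest enclosing circle is the circumcircle.
Circumcentre = (-101/46, -183/46), r² = 9425/1058.
Diameter = 2r = 2√(9425/1058) ≈ 5.969.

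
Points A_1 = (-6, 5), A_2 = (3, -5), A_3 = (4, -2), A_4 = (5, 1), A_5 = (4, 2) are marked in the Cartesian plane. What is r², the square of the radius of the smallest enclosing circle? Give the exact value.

45.25

The minimum enclosing circle of a finite set is fixed by two of the points (as a diameter) or three (as a circumcircle).
The farthest pair is A_1–A_2 with squared distance 181. The circle on this segment as diameter has centre (-1.5, 0) and r² = 181/4 = 45.25.
Check A_3: distance² to centre = 34.25 ≤ 45.25, so it lies inside.
All remaining points lie in this disk, and no smaller disk contains both endpoints, so this is the minimum enclosing circle.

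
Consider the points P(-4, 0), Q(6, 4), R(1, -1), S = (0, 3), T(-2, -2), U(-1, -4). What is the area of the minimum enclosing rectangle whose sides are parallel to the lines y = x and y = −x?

52.5

In coordinates u = x + y, v = x − y the rectangle is axis-aligned; the map (x,y)→(u,v) scales areas by 2.
u-values: -4, 10, 0, 3, -4, -5; range = 10 − (-5) = 15.
v-values: -4, 2, 2, -3, 0, 3; range = 3 − (-4) = 7.
Area = (15 × 7) / 2 = 52.5.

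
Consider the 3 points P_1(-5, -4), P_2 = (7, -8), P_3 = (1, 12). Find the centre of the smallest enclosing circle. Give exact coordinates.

Side lengths²: P_1P_2² = 160, P_1P_3² = 292, P_2P_3² = 436.
Since P_2P_3² = 436 < 292 + 160 = 452, the triangle is acute, so the smallest enclosing circle is the circumcircle.
Circumcentre = (98/27, 17/9), r² = 79570/729.
Centre = (98/27, 17/9).

(98/27, 17/9)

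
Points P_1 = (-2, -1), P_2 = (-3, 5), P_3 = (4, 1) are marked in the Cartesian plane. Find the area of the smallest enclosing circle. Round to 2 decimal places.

52.32

Side lengths²: P_1P_2² = 37, P_1P_3² = 40, P_2P_3² = 65.
Since P_2P_3² = 65 < 40 + 37 = 77, the triangle is acute, so the smallest enclosing circle is the circumcircle.
Circumcentre = (7/38, 93/38), r² = 12025/722.
Area = π·r² = π·12025/722 ≈ 52.32.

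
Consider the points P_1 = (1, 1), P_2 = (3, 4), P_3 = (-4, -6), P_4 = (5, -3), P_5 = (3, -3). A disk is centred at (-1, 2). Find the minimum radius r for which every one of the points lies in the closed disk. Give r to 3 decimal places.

The required radius is the distance from (-1, 2) to the farthest point.
Squared distances: 5, 20, 73, 61, 41.
Maximum is 73, attained at P_3.
r = √73 ≈ 8.544.

8.544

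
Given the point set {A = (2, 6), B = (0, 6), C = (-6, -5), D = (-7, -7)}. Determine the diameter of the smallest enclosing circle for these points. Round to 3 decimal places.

The minimum enclosing circle of a finite set is fixed by two of the points (as a diameter) or three (as a circumcircle).
The farthest pair is A–D with squared distance 250. The circle on this segment as diameter has centre (-2.5, -0.5) and r² = 250/4 = 62.5.
Check B: distance² to centre = 48.5 ≤ 62.5, so it lies inside.
All remaining points lie in this disk, and no smaller disk contains both endpoints, so this is the minimum enclosing circle.
Diameter = 2r = 2√(62.5) ≈ 15.811.

15.811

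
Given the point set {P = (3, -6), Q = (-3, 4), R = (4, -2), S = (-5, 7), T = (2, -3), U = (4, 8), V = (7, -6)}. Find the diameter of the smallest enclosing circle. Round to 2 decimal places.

17.69

A smallest enclosing disk is always determined by at most three of the input points on its boundary.
The farthest pair is S–V with squared distance 313. The circle on this segment as diameter has centre (1, 0.5) and r² = 313/4 = 78.25.
Check P: distance² to centre = 46.25 ≤ 78.25, so it lies inside.
All remaining points lie in this disk, and no smaller disk contains both endpoints, so this is the minimum enclosing circle.
Diameter = 2r = 2√(78.25) ≈ 17.69.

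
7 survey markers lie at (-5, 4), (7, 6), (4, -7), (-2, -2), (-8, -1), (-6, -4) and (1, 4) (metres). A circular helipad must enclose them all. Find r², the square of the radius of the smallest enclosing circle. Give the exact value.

A smallest enclosing disk is always determined by at most three of the input points on its boundary.
The minimum enclosing circle is determined by three boundary points: (7, 6), (4, -7), (-8, -1).
Their circumcentre is (10/29, 20/29) with r² = 60965/841.
The farthest remaining point (-6, -4) is at distance² 52352/841 ≤ 60965/841.

60965/841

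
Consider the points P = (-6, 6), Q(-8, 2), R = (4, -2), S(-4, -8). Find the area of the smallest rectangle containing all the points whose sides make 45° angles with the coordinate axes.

In coordinates u = x + y, v = x − y the rectangle is axis-aligned; the map (x,y)→(u,v) scales areas by 2.
u-values: 0, -6, 2, -12; range = 2 − (-12) = 14.
v-values: -12, -10, 6, 4; range = 6 − (-12) = 18.
Area = (14 × 18) / 2 = 126.

126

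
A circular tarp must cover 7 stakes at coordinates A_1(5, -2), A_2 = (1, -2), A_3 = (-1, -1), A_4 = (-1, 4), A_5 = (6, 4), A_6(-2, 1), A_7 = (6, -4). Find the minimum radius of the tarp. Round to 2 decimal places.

The minimum enclosing circle of a finite set is fixed by two of the points (as a diameter) or three (as a circumcircle).
The farthest pair is A_4–A_7 with squared distance 113. The circle on this segment as diameter has centre (2.5, 0) and r² = 113/4 = 28.25.
Check A_1: distance² to centre = 10.25 ≤ 28.25, so it lies inside.
All remaining points lie in this disk, and no smaller disk contains both endpoints, so this is the minimum enclosing circle.
r = √(28.25) ≈ 5.32.

5.32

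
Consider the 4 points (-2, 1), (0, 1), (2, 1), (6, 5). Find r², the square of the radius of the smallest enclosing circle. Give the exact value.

The farthest pair is (-2, 1)–(6, 5) with squared distance 80. The circle on this segment as diameter has centre (2, 3) and r² = 80/4 = 20.
Check (0, 1): distance² to centre = 8 ≤ 20, so it lies inside.
All remaining points lie in this disk, and no smaller disk contains both endpoints, so this is the minimum enclosing circle.

20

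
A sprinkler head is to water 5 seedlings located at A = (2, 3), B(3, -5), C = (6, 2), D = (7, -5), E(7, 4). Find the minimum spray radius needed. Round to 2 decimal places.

The farthest pair is B–E with squared distance 97. The circle on this segment as diameter has centre (5, -0.5) and r² = 97/4 = 24.25.
Check A: distance² to centre = 21.25 ≤ 24.25, so it lies inside.
All remaining points lie in this disk, and no smaller disk contains both endpoints, so this is the minimum enclosing circle.
r = √(24.25) ≈ 4.92.

4.92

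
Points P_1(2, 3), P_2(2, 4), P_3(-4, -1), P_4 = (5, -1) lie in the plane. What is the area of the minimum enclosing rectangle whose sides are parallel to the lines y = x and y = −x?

49.5

In coordinates u = x + y, v = x − y the rectangle is axis-aligned; the map (x,y)→(u,v) scales areas by 2.
u-values: 5, 6, -5, 4; range = 6 − (-5) = 11.
v-values: -1, -2, -3, 6; range = 6 − (-3) = 9.
Area = (11 × 9) / 2 = 49.5.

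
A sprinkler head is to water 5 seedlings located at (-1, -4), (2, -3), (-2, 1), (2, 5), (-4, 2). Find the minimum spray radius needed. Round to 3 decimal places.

4.743

The minimum enclosing circle of a finite set is fixed by two of the points (as a diameter) or three (as a circumcircle).
The farthest pair is (-1, -4)–(2, 5) with squared distance 90. The circle on this segment as diameter has centre (0.5, 0.5) and r² = 90/4 = 22.5.
Check (2, -3): distance² to centre = 14.5 ≤ 22.5, so it lies inside.
All remaining points lie in this disk, and no smaller disk contains both endpoints, so this is the minimum enclosing circle.
r = √(22.5) ≈ 4.743.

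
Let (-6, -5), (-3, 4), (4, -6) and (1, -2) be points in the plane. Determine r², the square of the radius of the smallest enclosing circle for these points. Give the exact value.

75245/1922

The minimum enclosing circle is determined by three boundary points: (-6, -5), (-3, 4), (4, -6).
Their circumcentre is (-39/62, -111/62) with r² = 75245/1922.
The farthest remaining point (1, -2) is at distance² 5185/1922 ≤ 75245/1922.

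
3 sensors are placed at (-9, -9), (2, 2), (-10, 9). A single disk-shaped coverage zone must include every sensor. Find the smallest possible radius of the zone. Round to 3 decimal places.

9.321

Call the three points A, B, C in the order given.
Side lengths²: AB² = 242, AC² = 325, BC² = 193.
Since AC² = 325 < 242 + 193 = 435, the triangle is acute, so the smallest enclosing circle is the circumcircle.
Circumcentre = (-271/38, 5/38), r² = 62725/722.
r = √(62725/722) ≈ 9.321.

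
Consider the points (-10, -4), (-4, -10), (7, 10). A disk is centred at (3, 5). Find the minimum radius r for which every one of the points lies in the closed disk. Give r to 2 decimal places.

The required radius is the distance from (3, 5) to the farthest point.
Squared distances: 250, 274, 41.
Maximum is 274, attained at (-4, -10).
r = √274 ≈ 16.55.

16.55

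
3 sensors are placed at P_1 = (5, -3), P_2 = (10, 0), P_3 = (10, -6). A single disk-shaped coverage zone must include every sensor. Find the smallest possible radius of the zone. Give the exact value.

Side lengths²: P_1P_2² = 34, P_1P_3² = 34, P_2P_3² = 36.
Since P_2P_3² = 36 < 34 + 34 = 68, the triangle is acute, so the smallest enclosing circle is the circumcircle.
Circumcentre = (8.4, -3), r² = 11.56.
r = √(11.56) = 3.4.

3.4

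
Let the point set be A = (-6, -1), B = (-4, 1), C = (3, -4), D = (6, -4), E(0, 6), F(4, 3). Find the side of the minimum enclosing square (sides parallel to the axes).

The bounding box has width 12 and height 10.
An axis-aligned square enclosing the set must have side ≥ max(width, height).
So the minimum side is max(12, 10) = 12.

12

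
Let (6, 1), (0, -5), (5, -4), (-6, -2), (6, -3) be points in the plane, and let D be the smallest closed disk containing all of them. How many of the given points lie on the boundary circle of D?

3

By Welzl's lemma the MEC is supported by two points (diametrically opposite) or three points (on a circumcircle).
The minimum enclosing circle is determined by three boundary points: (6, 1), (-6, -2), (6, -3).
Their circumcentre is (0.125, -1) with r² = 38.515625.
The farthest remaining point (5, -4) is at distance² 32.765625 ≤ 38.515625.
The points at distance exactly r from the centre are (6, 1), (-6, -2), (6, -3) — 3 points.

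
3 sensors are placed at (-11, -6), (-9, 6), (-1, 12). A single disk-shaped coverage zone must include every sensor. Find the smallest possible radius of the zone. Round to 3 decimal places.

Call the three points A, B, C in the order given.
Side lengths²: AB² = 148, AC² = 424, BC² = 100.
Since AC² = 424 ≥ 148 + 100 = 248, the angle opposite AC is not acute, so the smallest enclosing circle has AC as diameter.
Centre = midpoint of AC = (-6, 3), r² = 424/4 = 106.
r = √106 ≈ 10.296.

10.296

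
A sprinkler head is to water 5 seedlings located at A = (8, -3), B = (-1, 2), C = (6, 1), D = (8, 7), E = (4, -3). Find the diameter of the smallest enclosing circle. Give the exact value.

A smallest enclosing disk is always determined by at most three of the input points on its boundary.
The minimum enclosing circle is determined by three boundary points: A, B, D.
Their circumcentre is (44/9, 2) with r² = 2809/81.
The farthest remaining point E is at distance² 2089/81 ≤ 2809/81.
Diameter = 2r = 2√(2809/81) = 106/9.

106/9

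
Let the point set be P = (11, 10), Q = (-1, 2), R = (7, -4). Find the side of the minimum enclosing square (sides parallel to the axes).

The bounding box has width 12 and height 14.
An axis-aligned square enclosing the set must have side ≥ max(width, height).
So the minimum side is max(12, 14) = 14.

14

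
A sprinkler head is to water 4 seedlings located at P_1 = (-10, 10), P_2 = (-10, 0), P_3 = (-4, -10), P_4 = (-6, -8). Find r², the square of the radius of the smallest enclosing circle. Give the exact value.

109

A smallest enclosing disk is always determined by at most three of the input points on its boundary.
The farthest pair is P_1–P_3 with squared distance 436. The circle on this segment as diameter has centre (-7, 0) and r² = 436/4 = 109.
Check P_2: distance² to centre = 9 ≤ 109, so it lies inside.
All remaining points lie in this disk, and no smaller disk contains both endpoints, so this is the minimum enclosing circle.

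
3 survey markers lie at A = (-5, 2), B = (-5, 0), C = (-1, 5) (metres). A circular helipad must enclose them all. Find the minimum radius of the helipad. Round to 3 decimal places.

Side lengths²: AB² = 4, AC² = 25, BC² = 41.
Since BC² = 41 ≥ 25 + 4 = 29, the angle opposite BC is not acute, so the smallest enclosing circle has BC as diameter.
Centre = midpoint of BC = (-3, 2.5), r² = 41/4 = 10.25.
r = √(10.25) ≈ 3.202.

3.202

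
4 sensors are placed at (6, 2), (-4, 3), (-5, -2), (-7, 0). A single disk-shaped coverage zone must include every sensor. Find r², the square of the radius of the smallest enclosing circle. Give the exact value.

The farthest pair is (6, 2)–(-7, 0) with squared distance 173. The circle on this segment as diameter has centre (-0.5, 1) and r² = 173/4 = 43.25.
Check (-4, 3): distance² to centre = 16.25 ≤ 43.25, so it lies inside.
All remaining points lie in this disk, and no smaller disk contains both endpoints, so this is the minimum enclosing circle.

43.25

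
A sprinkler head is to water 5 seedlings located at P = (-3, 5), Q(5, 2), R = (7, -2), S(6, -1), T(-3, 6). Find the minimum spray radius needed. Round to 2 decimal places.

By Welzl's lemma the MEC is supported by two points (diametrically opposite) or three points (on a circumcircle).
The farthest pair is R–T with squared distance 164. The circle on this segment as diameter has centre (2, 2) and r² = 164/4 = 41.
Check P: distance² to centre = 34 ≤ 41, so it lies inside.
All remaining points lie in this disk, and no smaller disk contains both endpoints, so this is the minimum enclosing circle.
r = √41 ≈ 6.40.

6.40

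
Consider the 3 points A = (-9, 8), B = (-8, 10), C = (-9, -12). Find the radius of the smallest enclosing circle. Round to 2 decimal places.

11.01

Side lengths²: AB² = 5, AC² = 400, BC² = 485.
Since BC² = 485 ≥ 400 + 5 = 405, the angle opposite BC is not acute, so the smallest enclosing circle has BC as diameter.
Centre = midpoint of BC = (-8.5, -1), r² = 485/4 = 121.25.
r = √(121.25) ≈ 11.01.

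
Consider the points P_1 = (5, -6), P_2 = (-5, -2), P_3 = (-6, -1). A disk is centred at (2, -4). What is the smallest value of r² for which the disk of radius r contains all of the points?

The required radius is the distance from (2, -4) to the farthest point.
Squared distances: 13, 53, 73.
Maximum is 73, attained at P_3.

73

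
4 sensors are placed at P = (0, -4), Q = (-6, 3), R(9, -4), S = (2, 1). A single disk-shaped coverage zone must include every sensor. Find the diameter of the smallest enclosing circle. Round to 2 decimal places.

16.55

A smallest enclosing disk is always determined by at most three of the input points on its boundary.
The farthest pair is Q–R with squared distance 274. The circle on this segment as diameter has centre (1.5, -0.5) and r² = 274/4 = 68.5.
Check P: distance² to centre = 14.5 ≤ 68.5, so it lies inside.
All remaining points lie in this disk, and no smaller disk contains both endpoints, so this is the minimum enclosing circle.
Diameter = 2r = 2√(68.5) ≈ 16.55.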